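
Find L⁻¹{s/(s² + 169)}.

This is the form c·s/(s² + a²) with a = 13. L⁻¹ = cos(13t)

Final answer: cos(13t)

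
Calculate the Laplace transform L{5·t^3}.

L{t^n} = n!/s^(n+1), so L{t^3} = 6/s^4. Then L{5·t^3} = 5·6/s^4 = 30/s^4

Final answer: 30/s^4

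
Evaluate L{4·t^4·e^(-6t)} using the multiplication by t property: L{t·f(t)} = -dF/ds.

Using L{t^n·e^(at)} = n!/(s-a)^(n+1), L{t^4·e^(-6t)} = 24/(s+6)^5, so L{4·t^4·e^(-6t)} = 4·24/(s+6)^5 = 96/(s+6)^5

Final answer: 96/(s+6)^5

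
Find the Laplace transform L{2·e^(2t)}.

L{e^(at)} = 1/(s-a), so L{e^(2t)} = 1/(s-2). Then L{2·e^(2t)} = 2/(s-2)

Final answer: 2/(s-2)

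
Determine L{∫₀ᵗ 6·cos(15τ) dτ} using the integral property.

L{∫₀ᵗ f(τ)dτ} = F(s)/s with F(s) = 6s/(s² + 225), so the result is (6s/(s² + 225))/s = 6/(s² + 225)

Final answer: 6/(s² + 225)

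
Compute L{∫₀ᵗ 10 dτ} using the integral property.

L{∫₀ᵗ f(τ)dτ} = F(s)/s with f(t) = 10. F(s) = 10/s, so L{∫₀ᵗ 10 dτ} = (10/s)/s = 10/s². (Check: ∫₀ᵗ 10 dτ = 10t.)

Final answer: 10/s²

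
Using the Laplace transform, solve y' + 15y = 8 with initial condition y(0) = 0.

sY + 15Y = 8/s. Y = 8/(s(s+15)). Partial fractions: Y = 8/15/s - 8/15/(s+15)

Final answer: y(t) = 8/15(1 - e^(-15t))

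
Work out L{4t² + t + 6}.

L{4t² + t + 6} = 4·2/s³ + 1/s² + 6/s = 8/s³ + 1/s² + 6/s

Final answer: 8/s³ + 1/s² + 6/s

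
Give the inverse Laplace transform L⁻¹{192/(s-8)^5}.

L⁻¹{n!/(s-a)^(n+1)} = t^n·e^(at) with n=4, a=8. So L⁻¹{24/(s-8)^5} = t^4·e^(8t), and L⁻¹{192/(s-8)^5} = (192/24)·t^4·e^(8t) = 8·t^4·e^(8t)

Final answer: 8·t^4·e^(8t)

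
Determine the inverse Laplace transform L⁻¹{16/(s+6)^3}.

L⁻¹{n!/(s-a)^(n+1)} = t^n·e^(at) with n=2, a=-6. So L⁻¹{2/(s+6)^3} = t^2·e^(-6t), and L⁻¹{16/(s+6)^3} = (16/2)·t^2·e^(-6t) = 8·t^2·e^(-6t)

Final answer: 8·t^2·e^(-6t)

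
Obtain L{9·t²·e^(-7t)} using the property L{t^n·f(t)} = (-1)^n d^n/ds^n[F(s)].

L{e^(-7t)} = 1/(s+7). d/ds[1/(s+7)] = -1/(s+7)². d²/ds²[1/(s+7)] = 2/(s+7)³. So L{t²·e^(-7t)} = (-1)² · 2/(s+7)³ = 2/(s+7)³. Then L{9·t²·e^(-7t)} = 9·2/(s+7)³ = 18/(s+7)³

Final answer: 18/(s+7)³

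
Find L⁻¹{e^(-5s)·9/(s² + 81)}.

L⁻¹{9/(s² + 81)} = sin(9t). By the time shift theorem, L⁻¹{e^(-as)F(s)} = u(t-a)f(t-a) with a=5, so L⁻¹{e^(-5s)·9/(s² + 81)} = u(t-5)·sin(9(t-5))

Final answer: u(t-5)·sin(9(t-5))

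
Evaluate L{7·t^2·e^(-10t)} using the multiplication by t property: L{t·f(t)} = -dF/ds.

Using L{t^n·e^(at)} = n!/(s-a)^(n+1), L{t^2·e^(-10t)} = 2/(s+10)^3, so L{7·t^2·e^(-10t)} = 7·2/(s+10)^3 = 14/(s+10)^3

Final answer: 14/(s+10)^3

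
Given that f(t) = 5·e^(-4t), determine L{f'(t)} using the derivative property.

f(0) = 5, F(s) = 5/(s+4). L{f'(t)} = s·F(s) - f(0) = 5s/(s+4) - 5 = (5s - 5(s+4))/(s+4) = -20/(s+4)

Final answer: -20/(s+4)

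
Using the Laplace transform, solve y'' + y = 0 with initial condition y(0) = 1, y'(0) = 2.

L{y''} + 1L{y} = 0. s²Y - s - 2 + Y = 0. Y(s² + 1) = s + 2. Y = (s + 2)/(s² + 1). Inverting: y(t) = cos(t) + 2sin(t)

Final answer: y(t) = cos(t) + 2sin(t)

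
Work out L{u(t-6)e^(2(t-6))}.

u(t-a)f(t-a) with f(t)=e^(2t). L{e^(2t)} = 1/(s-2). By time shift: e^(-6s)/(s-2)

Final answer: e^(-6s)/(s-2)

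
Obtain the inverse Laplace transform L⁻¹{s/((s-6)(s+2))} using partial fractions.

Using partial fractions, f(t) = (6e^(6t) + 2e^(-2t))/8

Final answer: (6e^(6t) + 2e^(-2t))/8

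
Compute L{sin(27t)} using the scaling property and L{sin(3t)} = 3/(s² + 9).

Using L{f(at)} = (1/a)F(s/a) with a=9: L{sin(27t)} = (1/9) · 3/((s/9)² + 9) = (1/9) · 3·81/(s² + 729) = 27/(s² + 729)

Final answer: 27/(s² + 729)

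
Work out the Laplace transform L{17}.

L{17} = 17 · L{1} = 17/s

Final answer: 17/s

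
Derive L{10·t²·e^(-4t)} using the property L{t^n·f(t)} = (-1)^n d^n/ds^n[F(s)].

L{e^(-4t)} = 1/(s+4). d/ds[1/(s+4)] = -1/(s+4)². d²/ds²[1/(s+4)] = 2/(s+4)³. So L{t²·e^(-4t)} = (-1)² · 2/(s+4)³ = 2/(s+4)³. Then L{10·t²·e^(-4t)} = 10·2/(s+4)³ = 20/(s+4)³

Final answer: 20/(s+4)³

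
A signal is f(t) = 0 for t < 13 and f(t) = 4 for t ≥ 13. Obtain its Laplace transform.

f(t) = 4·u(t-13). L{u(t-13)} = e^(-13s)/s, so L{f(t)} = 4·e^(-13s)/s

Final answer: 4·e^(-13s)/s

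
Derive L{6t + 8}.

L{6t + 8} = 6·L{t} + 8·L{1} = 6/s² + 8/s

Final answer: 6/s² + 8/s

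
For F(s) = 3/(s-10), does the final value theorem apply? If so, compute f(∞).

sF(s) = 3s/(s-10) has a pole at s = 10 in the right half-plane. Theorem does NOT apply (unstable system; f(t) = 3·e^(10t) grows without bound).

Final answer: Not applicable (unstable)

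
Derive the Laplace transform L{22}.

L{22} = 22 · L{1} = 22/s

Final answer: 22/s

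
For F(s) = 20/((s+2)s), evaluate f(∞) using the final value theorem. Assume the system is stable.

f(∞) = lim_{s→0} sF(s) = lim_{s→0} 20/(s+2) = 10

Final answer: 10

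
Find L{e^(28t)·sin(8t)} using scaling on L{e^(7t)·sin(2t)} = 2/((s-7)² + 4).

Scaling with a=4: L{e^(28t)·sin(8t)} = (1/4) · 2/((s/4-7)² + 4). Simplifying: 8/((s-28)² + 64)

Final answer: 8/((s-28)² + 64)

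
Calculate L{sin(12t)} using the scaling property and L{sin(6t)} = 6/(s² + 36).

Using L{f(at)} = (1/a)F(s/a) with a=2: L{sin(12t)} = (1/2) · 6/((s/2)² + 36) = (1/2) · 6·4/(s² + 144) = 12/(s² + 144)

Final answer: 12/(s² + 144)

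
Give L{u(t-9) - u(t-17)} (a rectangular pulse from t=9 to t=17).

L{u(t-a)} = e^(-as)/s. L{u(t-9) - u(t-17)} = (e^(-9s) - e^(-17s))/s

Final answer: (e^(-9s) - e^(-17s))/s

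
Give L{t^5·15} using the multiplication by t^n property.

L{15} = 15/s. d^1/ds^1[1/s] = -1/s². d^2/ds^2[1/s] = 2/s^3. d^3/ds^3[1/s] = -6/s^4. d^4/ds^4[1/s] = 24/s^5. d^5/ds^5[1/s] = -120/s^6. So L{t^5} = (-1)^{5}·-120/s^6 = 120/s^6. Then L{t^5·15} = 15·120/s^6 = 1800/s^6

Final answer: 1800/s^6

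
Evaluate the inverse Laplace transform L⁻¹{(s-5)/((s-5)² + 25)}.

Using frequency shift, L⁻¹{(s-5)/((s-5)² + 25)} = e^(5t)·cos(5t)

Final answer: e^(5t)·cos(5t)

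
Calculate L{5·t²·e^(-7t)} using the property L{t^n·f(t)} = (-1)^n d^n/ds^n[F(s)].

L{e^(-7t)} = 1/(s+7). d/ds[1/(s+7)] = -1/(s+7)². d²/ds²[1/(s+7)] = 2/(s+7)³. So L{t²·e^(-7t)} = (-1)² · 2/(s+7)³ = 2/(s+7)³. Then L{5·t²·e^(-7t)} = 5·2/(s+7)³ = 10/(s+7)³

Final answer: 10/(s+7)³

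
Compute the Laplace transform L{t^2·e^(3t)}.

L{t^n·e^(at)} = n!/(s-a)^(n+1), so L{t^2·e^(3t)} = 2/(s-3)^3

Final answer: 2/(s-3)^3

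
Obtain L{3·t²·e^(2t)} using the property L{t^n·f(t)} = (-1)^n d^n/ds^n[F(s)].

L{e^(2t)} = 1/(s-2). d/ds[1/(s-2)] = -1/(s-2)². d²/ds²[1/(s-2)] = 2/(s-2)³. So L{t²·e^(2t)} = (-1)² · 2/(s-2)³ = 2/(s-2)³. Then L{3·t²·e^(2t)} = 3·2/(s-2)³ = 6/(s-2)³

Final answer: 6/(s-2)³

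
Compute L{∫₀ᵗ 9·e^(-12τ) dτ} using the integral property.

L{∫₀ᵗ f(τ)dτ} = F(s)/s with F(s) = 9/(s+12), so L{∫₀ᵗ 9·e^(-12τ) dτ} = 9/(s(s+12))

Final answer: 9/(s(s+12))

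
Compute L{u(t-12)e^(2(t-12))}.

u(t-a)f(t-a) with f(t)=e^(2t). L{e^(2t)} = 1/(s-2). By time shift: e^(-12s)/(s-2)

Final answer: e^(-12s)/(s-2)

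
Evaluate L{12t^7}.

L{t^n} = n!/s^(n+1). So L{12t^7} = 12·7!/s^8 = 60480/s^8

Final answer: 60480/s^8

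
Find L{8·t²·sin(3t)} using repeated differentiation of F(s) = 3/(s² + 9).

F(s) = 3/(s² + 9). F'(s) = -6s/(s² + 9)². F''(s) = -6(9 - 3s²)/(s² + 9)³ = (18s² - 54)/(s² + 9)³. So L{t²·sin(3t)} = (-1)² F''(s) = (18s² - 54)/(s² + 9)³. Then L{8·t²·sin(3t)} = 8·(18s² - 54)/(s² + 9)³ = (144s² - 432)/(s² + 9)³

Final answer: (144s² - 432)/(s² + 9)³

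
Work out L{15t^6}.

L{t^n} = n!/s^(n+1). So L{15t^6} = 15·6!/s^7 = 10800/s^7

Final answer: 10800/s^7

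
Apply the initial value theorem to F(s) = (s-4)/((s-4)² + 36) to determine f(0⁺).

f(0⁺) = lim_{s→∞} sF(s) = lim_{s→∞} s(s-4)/((s-4)² + 36) = 1

Final answer: 1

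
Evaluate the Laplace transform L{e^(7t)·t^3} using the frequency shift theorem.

L{e^(at)·t^n} = n!/(s-a)^(n+1), so L{e^(7t)·t^3} = 6/(s-7)^4

Final answer: 6/(s-7)^4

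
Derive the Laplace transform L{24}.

L{24} = 24 · L{1} = 24/s

Final answer: 24/s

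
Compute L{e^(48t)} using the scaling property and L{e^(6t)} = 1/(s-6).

Using L{f(at)} = (1/a)F(s/a) with a=8 and f(t) = e^(6t): L{e^(48t)} = (1/8) · 1/((s/8)-6) = (1/8) · 8/(s-48) = 1/(s-48)

Final answer: 1/(s-48)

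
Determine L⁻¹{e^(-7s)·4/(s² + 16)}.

L⁻¹{4/(s² + 16)} = sin(4t). By the time shift theorem, L⁻¹{e^(-as)F(s)} = u(t-a)f(t-a) with a=7, so L⁻¹{e^(-7s)·4/(s² + 16)} = u(t-7)·sin(4(t-7))

Final answer: u(t-7)·sin(4(t-7))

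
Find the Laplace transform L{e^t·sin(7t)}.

L{e^(at)·sin(ωt)} = ω/((s-a)² + ω²), so L{e^t·sin(7t)} = 7/((s-1)² + 49)

Final answer: 7/((s-1)² + 49)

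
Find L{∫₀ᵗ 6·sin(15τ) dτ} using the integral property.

L{∫₀ᵗ f(τ)dτ} = F(s)/s with F(s) = 90/(s² + 225), so the result is (90/(s² + 225))/s = 90/(s(s² + 225))

Final answer: 90/(s(s² + 225))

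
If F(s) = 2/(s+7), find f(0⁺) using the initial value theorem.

f(0⁺) = lim_{s→∞} s·2/(s+7) = lim_{s→∞} 2s/(s+7) = 2

Final answer: 2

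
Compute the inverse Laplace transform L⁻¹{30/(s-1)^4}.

L⁻¹{n!/(s-a)^(n+1)} = t^n·e^(at) with n=3, a=1. So L⁻¹{6/(s-1)^4} = t^3·e^t, and L⁻¹{30/(s-1)^4} = (30/6)·t^3·e^t = 5·t^3·e^t

Final answer: 5·t^3·e^t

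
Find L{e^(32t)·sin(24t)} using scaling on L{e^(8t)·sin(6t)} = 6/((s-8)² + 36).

Scaling with a=4: L{e^(32t)·sin(24t)} = (1/4) · 6/((s/4-8)² + 36). Simplifying: 24/((s-32)² + 576)

Final answer: 24/((s-32)² + 576)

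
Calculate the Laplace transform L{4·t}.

L{t^n} = n!/s^(n+1), so L{t} = 1/s^2. Then L{4·t} = 4·1/s^2 = 4/s^2

Final answer: 4/s^2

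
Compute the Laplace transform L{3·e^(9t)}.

L{e^(at)} = 1/(s-a), so L{e^(9t)} = 1/(s-9). Then L{3·e^(9t)} = 3/(s-9)

Final answer: 3/(s-9)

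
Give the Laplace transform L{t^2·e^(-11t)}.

L{t^n·e^(at)} = n!/(s-a)^(n+1), so L{t^2·e^(-11t)} = 2/(s+11)^3

Final answer: 2/(s+11)^3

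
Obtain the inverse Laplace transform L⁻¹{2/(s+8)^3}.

L⁻¹{n!/(s-a)^(n+1)} = t^n·e^(at), so L⁻¹{2/(s+8)^3} = t^2·e^(-8t)

Final answer: t^2·e^(-8t)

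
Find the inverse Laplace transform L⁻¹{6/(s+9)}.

L⁻¹{1/(s-a)} = e^(at), so L⁻¹{1/(s+9)} = e^(-9t), and L⁻¹{6/(s+9)} = 6·e^(-9t)

Final answer: 6·e^(-9t)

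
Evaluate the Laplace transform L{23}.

L{23} = 23 · L{1} = 23/s

Final answer: 23/s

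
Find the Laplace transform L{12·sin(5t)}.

L{sin(ωt)} = ω/(s² + ω²), so L{sin(5t)} = 5/(s² + 25). Then L{12·sin(5t)} = 12·5/(s² + 25) = 60/(s² + 25)

Final answer: 60/(s² + 25)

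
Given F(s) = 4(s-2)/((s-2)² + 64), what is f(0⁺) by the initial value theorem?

f(0⁺) = lim_{s→∞} sF(s) = lim_{s→∞} 4s(s-2)/((s-2)² + 64) = 4

Final answer: 4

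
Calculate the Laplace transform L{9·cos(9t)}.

L{cos(ωt)} = s/(s² + ω²), so L{cos(9t)} = s/(s² + 81). Then L{9·cos(9t)} = 9·s/(s² + 81) = 9s/(s² + 81)

Final answer: 9s/(s² + 81)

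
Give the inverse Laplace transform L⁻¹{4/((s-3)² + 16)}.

Using frequency shift, L⁻¹{4/((s-3)² + 16)} = e^(3t)·sin(4t)

Final answer: e^(3t)·sin(4t)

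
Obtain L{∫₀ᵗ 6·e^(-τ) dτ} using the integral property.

L{∫₀ᵗ f(τ)dτ} = F(s)/s with F(s) = 6/(s+1), so L{∫₀ᵗ 6·e^(-τ) dτ} = 6/(s(s+1))

Final answer: 6/(s(s+1))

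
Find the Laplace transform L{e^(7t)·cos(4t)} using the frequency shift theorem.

Frequency shift: L{e^(at)f(t)} = F(s-a). L{e^(7t)·cos(4t)} = (s-7)/((s-7)² + 16)

Final answer: (s-7)/((s-7)² + 16)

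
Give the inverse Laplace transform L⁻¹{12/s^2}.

L⁻¹{n!/s^(n+1)} = t^n with n=1. So L⁻¹{1/s^2} = t, and L⁻¹{12/s^2} = (12/1)·t = 12·t

Final answer: 12·t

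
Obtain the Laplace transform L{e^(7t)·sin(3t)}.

L{e^(at)·sin(ωt)} = ω/((s-a)² + ω²), so L{e^(7t)·sin(3t)} = 3/((s-7)² + 9)

Final answer: 3/((s-7)² + 9)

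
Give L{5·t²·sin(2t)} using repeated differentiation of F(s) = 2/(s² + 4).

F(s) = 2/(s² + 4). F'(s) = -4s/(s² + 4)². F''(s) = -4(4 - 3s²)/(s² + 4)³ = (12s² - 16)/(s² + 4)³. So L{t²·sin(2t)} = (-1)² F''(s) = (12s² - 16)/(s² + 4)³. Then L{5·t²·sin(2t)} = 5·(12s² - 16)/(s² + 4)³ = (60s² - 80)/(s² + 4)³

Final answer: (60s² - 80)/(s² + 4)³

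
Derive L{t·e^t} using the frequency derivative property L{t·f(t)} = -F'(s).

L{e^t} = 1/(s-1). By frequency derivative: L{t·e^t} = -d/ds[1/(s-1)] = -(-1)/(s-1)² = 1/(s-1)²

Final answer: 1/(s-1)²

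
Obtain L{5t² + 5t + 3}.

L{5t² + 5t + 3} = 5·2/s³ + 5/s² + 3/s = 10/s³ + 5/s² + 3/s

Final answer: 10/s³ + 5/s² + 3/s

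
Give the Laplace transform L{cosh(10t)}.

L{cosh(ωt)} = s/(s² - ω²), so L{cosh(10t)} = s/(s² - 100)

Final answer: s/(s² - 100)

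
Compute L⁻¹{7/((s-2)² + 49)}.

Form: b/((s-a)² + b²) → e^(at)sin(bt). With a=2, b=7

Final answer: e^(2t)·sin(7t)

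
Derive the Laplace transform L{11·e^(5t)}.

L{e^(at)} = 1/(s-a), so L{e^(5t)} = 1/(s-5). Then L{11·e^(5t)} = 11/(s-5)

Final answer: 11/(s-5)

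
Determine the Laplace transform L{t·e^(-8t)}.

L{t^n·e^(at)} = n!/(s-a)^(n+1), so L{t·e^(-8t)} = 1/(s+8)^2

Final answer: 1/(s+8)^2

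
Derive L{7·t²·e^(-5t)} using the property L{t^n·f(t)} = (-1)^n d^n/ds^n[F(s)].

L{e^(-5t)} = 1/(s+5). d/ds[1/(s+5)] = -1/(s+5)². d²/ds²[1/(s+5)] = 2/(s+5)³. So L{t²·e^(-5t)} = (-1)² · 2/(s+5)³ = 2/(s+5)³. Then L{7·t²·e^(-5t)} = 7·2/(s+5)³ = 14/(s+5)³

Final answer: 14/(s+5)³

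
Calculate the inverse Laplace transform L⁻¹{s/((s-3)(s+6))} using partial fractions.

Using partial fractions, f(t) = (3e^(3t) + 6e^(-6t))/9

Final answer: (3e^(3t) + 6e^(-6t))/9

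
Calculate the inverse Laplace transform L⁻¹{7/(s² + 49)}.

L⁻¹{7/(s² + 49)} = sin(7t)

Final answer: sin(7t)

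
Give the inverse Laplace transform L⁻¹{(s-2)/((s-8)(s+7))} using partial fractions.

Using partial fractions, f(t) = (6e^(8t) + 9e^(-7t))/15

Final answer: (6e^(8t) + 9e^(-7t))/15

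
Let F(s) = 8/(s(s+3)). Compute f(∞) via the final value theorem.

f(∞) = lim_{s→0} s·8/(s(s+3)) = lim_{s→0} 8/(s+3) = 8/3 = 8/3

Final answer: 8/3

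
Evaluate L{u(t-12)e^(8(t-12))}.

u(t-a)f(t-a) with f(t)=e^(8t). L{e^(8t)} = 1/(s-8). By time shift: e^(-12s)/(s-8)

Final answer: e^(-12s)/(s-8)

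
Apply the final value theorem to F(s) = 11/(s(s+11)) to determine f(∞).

f(∞) = lim_{s→0} s·11/(s(s+11)) = lim_{s→0} 11/(s+11) = 11/11 = 1

Final answer: 1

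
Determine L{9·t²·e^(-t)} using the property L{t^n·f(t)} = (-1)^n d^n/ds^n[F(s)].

L{e^(-t)} = 1/(s+1). d/ds[1/(s+1)] = -1/(s+1)². d²/ds²[1/(s+1)] = 2/(s+1)³. So L{t²·e^(-t)} = (-1)² · 2/(s+1)³ = 2/(s+1)³. Then L{9·t²·e^(-t)} = 9·2/(s+1)³ = 18/(s+1)³

Final answer: 18/(s+1)³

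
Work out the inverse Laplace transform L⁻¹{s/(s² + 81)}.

L⁻¹{s/(s² + 81)} = cos(9t)

Final answer: cos(9t)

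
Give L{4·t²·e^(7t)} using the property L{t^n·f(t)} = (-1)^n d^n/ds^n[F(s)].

L{e^(7t)} = 1/(s-7). d/ds[1/(s-7)] = -1/(s-7)². d²/ds²[1/(s-7)] = 2/(s-7)³. So L{t²·e^(7t)} = (-1)² · 2/(s-7)³ = 2/(s-7)³. Then L{4·t²·e^(7t)} = 4·2/(s-7)³ = 8/(s-7)³

Final answer: 8/(s-7)³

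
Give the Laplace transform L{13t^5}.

L{13t^5} = 13 · L{t^5} = 13 · 120/s^6 = 1560/s^6

Final answer: 1560/s^6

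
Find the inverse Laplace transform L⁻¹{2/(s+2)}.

L⁻¹{1/(s-a)} = e^(at), so L⁻¹{1/(s+2)} = e^(-2t), and L⁻¹{2/(s+2)} = 2·e^(-2t)

Final answer: 2·e^(-2t)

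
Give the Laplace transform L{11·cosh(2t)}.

L{cosh(ωt)} = s/(s² - ω²), so L{cosh(2t)} = s/(s² - 4). Then L{11·cosh(2t)} = 11·s/(s² - 4) = 11s/(s² - 4)

Final answer: 11s/(s² - 4)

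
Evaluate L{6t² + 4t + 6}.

L{6t² + 4t + 6} = 6·2/s³ + 4/s² + 6/s = 12/s³ + 4/s² + 6/s

Final answer: 12/s³ + 4/s² + 6/s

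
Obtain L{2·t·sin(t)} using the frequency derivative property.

L{sin(t)} = 1/(s² + 1). By L{t·f(t)} = -F'(s): -d/ds[1/(s² + 1)] = -(1)·(-2s)/(s² + 1)² = 2s/(s² + 1)². Then L{2·t·sin(t)} = 2·2s/(s² + 1)² = 4s/(s² + 1)²

Final answer: 4s/(s² + 1)²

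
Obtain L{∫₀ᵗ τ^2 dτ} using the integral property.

L{∫₀ᵗ f(τ)dτ} = F(s)/s with f(t) = t^2. F(s) = 2/s^3, so L{∫₀ᵗ τ^2 dτ} = (2/s^3)/s = 2/s^4. (Check: ∫₀ᵗ τ^2 dτ = t^3/3.)

Final answer: 2/s^4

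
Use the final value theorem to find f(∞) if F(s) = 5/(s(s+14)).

f(∞) = lim_{s→0} s·5/(s(s+14)) = lim_{s→0} 5/(s+14) = 5/14 = 5/14

Final answer: 5/14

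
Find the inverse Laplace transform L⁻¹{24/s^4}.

L⁻¹{n!/s^(n+1)} = t^n with n=3. So L⁻¹{6/s^4} = t^3, and L⁻¹{24/s^4} = (24/6)·t^3 = 4·t^3

Final answer: 4·t^3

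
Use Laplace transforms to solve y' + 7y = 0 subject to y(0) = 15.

L{y'} + 7L{y} = 0. sY - 15 + 7Y = 0. Y(s+7) = 15. Y = 15/(s+7)

Final answer: y(t) = 15e^(-7t)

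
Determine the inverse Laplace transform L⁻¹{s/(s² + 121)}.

L⁻¹{s/(s² + 121)} = cos(11t)

Final answer: cos(11t)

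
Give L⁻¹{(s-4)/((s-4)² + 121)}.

Using frequency shift: L⁻¹{(s-a)/((s-a)² + b²)} = e^(at)cos(bt). Here a=4, b=11

Final answer: e^(4t)·cos(11t)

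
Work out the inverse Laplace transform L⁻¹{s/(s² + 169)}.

L⁻¹{s/(s² + 169)} = cos(13t)

Final answer: cos(13t)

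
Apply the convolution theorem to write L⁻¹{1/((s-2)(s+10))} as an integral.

1/((s-2)(s+10)) = (1/(s-2))·(1/(s+10)) = L{e^(2t)}·L{e^(-10t)}. So f(t) = e^(2t)*e^(-10t) = ∫₀ᵗ e^(2τ)·e^(-10(t-τ)) dτ

Final answer: ∫₀ᵗ e^(2τ)·e^(-10(t-τ)) dτ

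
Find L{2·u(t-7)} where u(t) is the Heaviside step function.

L{u(t-a)} = e^(-as)/s. Here a=7, so L{u(t-7)} = e^(-7s)/s, and L{2·u(t-7)} = 2·e^(-7s)/s

Final answer: 2·e^(-7s)/s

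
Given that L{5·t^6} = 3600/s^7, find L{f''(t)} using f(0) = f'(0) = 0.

L{f''(t)} = s²F(s) - sf(0) - f'(0) = s²·3600/s^7 - 0 - 0 = 3600/s^5

Final answer: 3600/s^5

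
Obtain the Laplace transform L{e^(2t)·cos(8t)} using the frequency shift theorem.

Frequency shift: L{e^(at)f(t)} = F(s-a). L{e^(2t)·cos(8t)} = (s-2)/((s-2)² + 64)

Final answer: (s-2)/((s-2)² + 64)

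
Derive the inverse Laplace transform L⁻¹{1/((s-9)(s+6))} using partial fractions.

Decompose: A/(s-9) + B/(s+6). A = 1/15, B = -1/15. f(t) = (e^(9t) - e^(-6t))/15

Final answer: (e^(9t) - e^(-6t))/15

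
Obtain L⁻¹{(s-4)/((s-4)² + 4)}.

Using frequency shift: L⁻¹{(s-a)/((s-a)² + b²)} = e^(at)cos(bt). Here a=4, b=2

Final answer: e^(4t)·cos(2t)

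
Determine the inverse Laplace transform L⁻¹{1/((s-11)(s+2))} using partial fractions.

Decompose: A/(s-11) + B/(s+2). A = 1/13, B = -1/13. f(t) = (e^(11t) - e^(-2t))/13

Final answer: (e^(11t) - e^(-2t))/13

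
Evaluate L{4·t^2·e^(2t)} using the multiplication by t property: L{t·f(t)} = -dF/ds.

Using L{t^n·e^(at)} = n!/(s-a)^(n+1), L{t^2·e^(2t)} = 2/(s-2)^3, so L{4·t^2·e^(2t)} = 4·2/(s-2)^3 = 8/(s-2)^3

Final answer: 8/(s-2)^3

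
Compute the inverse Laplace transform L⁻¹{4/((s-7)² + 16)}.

Using frequency shift, L⁻¹{4/((s-7)² + 16)} = e^(7t)·sin(4t)

Final answer: e^(7t)·sin(4t)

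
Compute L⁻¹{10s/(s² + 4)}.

This is the form c·s/(s² + a²) with a = 2, c = 10. L⁻¹ = 10·cos(2t)

Final answer: 10·cos(2t)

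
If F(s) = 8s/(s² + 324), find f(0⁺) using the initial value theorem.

f(0⁺) = lim_{s→∞} s·8s/(s² + 324) = lim_{s→∞} 8s²/(s² + 324) = 8

Final answer: 8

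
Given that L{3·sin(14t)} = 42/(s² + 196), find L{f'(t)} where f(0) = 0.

L{f'(t)} = s·F(s) - f(0) = s·42/(s² + 196) - 0 = 42s/(s² + 196)

Final answer: 42s/(s² + 196)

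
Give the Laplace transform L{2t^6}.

L{2t^6} = 2 · L{t^6} = 2 · 720/s^7 = 1440/s^7

Final answer: 1440/s^7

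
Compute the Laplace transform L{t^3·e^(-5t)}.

L{t^n·e^(at)} = n!/(s-a)^(n+1), so L{t^3·e^(-5t)} = 6/(s+5)^4

Final answer: 6/(s+5)^4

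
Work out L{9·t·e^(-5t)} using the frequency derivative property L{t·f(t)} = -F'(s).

L{e^(-5t)} = 1/(s+5). By frequency derivative: L{t·e^(-5t)} = -d/ds[1/(s+5)] = -(-1)/(s+5)² = 1/(s+5)². Then L{9·t·e^(-5t)} = 9·1/(s+5)² = 9/(s+5)²

Final answer: 9/(s+5)²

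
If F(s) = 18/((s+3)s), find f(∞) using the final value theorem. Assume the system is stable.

f(∞) = lim_{s→0} sF(s) = lim_{s→0} 18/(s+3) = 6

Final answer: 6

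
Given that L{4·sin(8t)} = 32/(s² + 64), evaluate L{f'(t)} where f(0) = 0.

L{f'(t)} = s·F(s) - f(0) = s·32/(s² + 64) - 0 = 32s/(s² + 64)

Final answer: 32s/(s² + 64)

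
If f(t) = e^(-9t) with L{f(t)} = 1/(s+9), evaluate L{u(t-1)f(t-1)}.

Time shift theorem: L{u(t-a)f(t-a)} = e^(-as)F(s). Here a=1, F(s) = 1/(s+9), so L{u(t-1)f(t-1)} = e^(-s)·1/(s+9)

Final answer: e^(-s)·1/(s+9)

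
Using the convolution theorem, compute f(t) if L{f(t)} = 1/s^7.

1/s^7 = (1/s)·(1/s^6) = L{1}·L{t^5/120}. By convolution, f(t) = 1*t^5/120 = ∫₀ᵗ 1·τ^5/120 dτ = t^6/720

Final answer: t^6/720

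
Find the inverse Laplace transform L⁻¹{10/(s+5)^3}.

L⁻¹{n!/(s-a)^(n+1)} = t^n·e^(at) with n=2, a=-5. So L⁻¹{2/(s+5)^3} = t^2·e^(-5t), and L⁻¹{10/(s+5)^3} = (10/2)·t^2·e^(-5t) = 5·t^2·e^(-5t)

Final answer: 5·t^2·e^(-5t)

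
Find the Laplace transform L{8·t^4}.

L{t^n} = n!/s^(n+1), so L{t^4} = 24/s^5. Then L{8·t^4} = 8·24/s^5 = 192/s^5

Final answer: 192/s^5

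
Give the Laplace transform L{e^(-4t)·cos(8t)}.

L{e^(at)·cos(ωt)} = (s-a)/((s-a)² + ω²), so L{e^(-4t)·cos(8t)} = (s+4)/((s+4)² + 64)

Final answer: (s+4)/((s+4)² + 64)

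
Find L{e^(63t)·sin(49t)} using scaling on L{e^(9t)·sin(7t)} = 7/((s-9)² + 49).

Scaling with a=7: L{e^(63t)·sin(49t)} = (1/7) · 7/((s/7-9)² + 49). Simplifying: 49/((s-63)² + 2401)

Final answer: 49/((s-63)² + 2401)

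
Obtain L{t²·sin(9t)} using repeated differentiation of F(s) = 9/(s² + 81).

F(s) = 9/(s² + 81). F'(s) = -18s/(s² + 81)². F''(s) = -18(81 - 3s²)/(s² + 81)³ = (54s² - 1458)/(s² + 81)³. So L{t²·sin(9t)} = (-1)² F''(s) = (54s² - 1458)/(s² + 81)³

Final answer: (54s² - 1458)/(s² + 81)³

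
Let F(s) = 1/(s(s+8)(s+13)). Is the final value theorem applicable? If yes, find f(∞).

Poles of sF(s) = 1/((s+8)(s+13)) are at s = -8 and s = -13, both in the left half-plane. Theorem applies. f(∞) = lim_{s→0} sF(s) = 1/(8·13) = 1/104

Final answer: 1/104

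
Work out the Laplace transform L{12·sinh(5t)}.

L{sinh(ωt)} = ω/(s² - ω²), so L{sinh(5t)} = 5/(s² - 25). Then L{12·sinh(5t)} = 12·5/(s² - 25) = 60/(s² - 25)

Final answer: 60/(s² - 25)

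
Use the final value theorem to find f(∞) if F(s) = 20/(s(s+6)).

f(∞) = lim_{s→0} s·20/(s(s+6)) = lim_{s→0} 20/(s+6) = 20/6 = 10/3

Final answer: 10/3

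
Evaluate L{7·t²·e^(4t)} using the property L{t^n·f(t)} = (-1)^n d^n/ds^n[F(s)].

L{e^(4t)} = 1/(s-4). d/ds[1/(s-4)] = -1/(s-4)². d²/ds²[1/(s-4)] = 2/(s-4)³. So L{t²·e^(4t)} = (-1)² · 2/(s-4)³ = 2/(s-4)³. Then L{7·t²·e^(4t)} = 7·2/(s-4)³ = 14/(s-4)³

Final answer: 14/(s-4)³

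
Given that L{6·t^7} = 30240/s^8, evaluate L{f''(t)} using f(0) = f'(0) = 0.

L{f''(t)} = s²F(s) - sf(0) - f'(0) = s²·30240/s^8 - 0 - 0 = 30240/s^6

Final answer: 30240/s^6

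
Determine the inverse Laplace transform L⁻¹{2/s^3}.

L⁻¹{n!/s^(n+1)} = t^n with n=2. So L⁻¹{2/s^3} = t^2

Final answer: t^2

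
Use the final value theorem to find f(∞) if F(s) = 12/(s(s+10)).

f(∞) = lim_{s→0} s·12/(s(s+10)) = lim_{s→0} 12/(s+10) = 12/10 = 6/5

Final answer: 6/5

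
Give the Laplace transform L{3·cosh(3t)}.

L{cosh(ωt)} = s/(s² - ω²), so L{cosh(3t)} = s/(s² - 9). Then L{3·cosh(3t)} = 3·s/(s² - 9) = 3s/(s² - 9)

Final answer: 3s/(s² - 9)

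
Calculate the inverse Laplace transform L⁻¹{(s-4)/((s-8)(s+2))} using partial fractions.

Using partial fractions, f(t) = (4e^(8t) + 6e^(-2t))/10

Final answer: (4e^(8t) + 6e^(-2t))/10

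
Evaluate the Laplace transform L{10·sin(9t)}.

L{sin(ωt)} = ω/(s² + ω²), so L{sin(9t)} = 9/(s² + 81). Then L{10·sin(9t)} = 10·9/(s² + 81) = 90/(s² + 81)

Final answer: 90/(s² + 81)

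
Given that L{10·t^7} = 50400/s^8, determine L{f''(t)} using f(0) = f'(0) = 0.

L{f''(t)} = s²F(s) - sf(0) - f'(0) = s²·50400/s^8 - 0 - 0 = 50400/s^6

Final answer: 50400/s^6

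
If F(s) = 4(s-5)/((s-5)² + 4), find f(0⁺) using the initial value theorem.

f(0⁺) = lim_{s→∞} sF(s) = lim_{s→∞} 4s(s-5)/((s-5)² + 4) = 4

Final answer: 4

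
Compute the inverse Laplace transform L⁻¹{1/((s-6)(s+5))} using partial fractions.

Decompose: A/(s-6) + B/(s+5). A = 1/11, B = -1/11. f(t) = (e^(6t) - e^(-5t))/11

Final answer: (e^(6t) - e^(-5t))/11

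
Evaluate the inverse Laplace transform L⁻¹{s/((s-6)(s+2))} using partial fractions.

Using partial fractions, f(t) = (6e^(6t) + 2e^(-2t))/8

Final answer: (6e^(6t) + 2e^(-2t))/8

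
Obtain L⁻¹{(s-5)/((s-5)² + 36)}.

Using frequency shift: L⁻¹{(s-a)/((s-a)² + b²)} = e^(at)cos(bt). Here a=5, b=6

Final answer: e^(5t)·cos(6t)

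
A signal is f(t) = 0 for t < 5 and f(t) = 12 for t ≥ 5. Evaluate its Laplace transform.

f(t) = 12·u(t-5). L{u(t-5)} = e^(-5s)/s, so L{f(t)} = 12·e^(-5s)/s

Final answer: 12·e^(-5s)/s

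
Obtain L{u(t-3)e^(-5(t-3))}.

u(t-a)f(t-a) with f(t)=e^(-5t). L{e^(-5t)} = 1/(s+5). By time shift: e^(-3s)/(s+5)

Final answer: e^(-3s)/(s+5)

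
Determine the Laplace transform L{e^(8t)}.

L{e^(at)} = 1/(s-a), so L{e^(8t)} = 1/(s-8)

Final answer: 1/(s-8)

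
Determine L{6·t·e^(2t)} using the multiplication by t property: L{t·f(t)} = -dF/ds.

Using L{t^n·e^(at)} = n!/(s-a)^(n+1), L{t·e^(2t)} = 1/(s-2)^2, so L{6·t·e^(2t)} = 6·1/(s-2)^2 = 6/(s-2)^2

Final answer: 6/(s-2)^2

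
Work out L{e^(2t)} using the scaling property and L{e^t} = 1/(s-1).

Using L{f(at)} = (1/a)F(s/a) with a=2 and f(t) = e^t: L{e^(2t)} = (1/2) · 1/((s/2)-1) = (1/2) · 2/(s-2) = 1/(s-2)

Final answer: 1/(s-2)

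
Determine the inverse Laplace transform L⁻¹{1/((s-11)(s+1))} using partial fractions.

Decompose: A/(s-11) + B/(s+1). A = 1/12, B = -1/12. f(t) = (e^(11t) - e^(-t))/12

Final answer: (e^(11t) - e^(-t))/12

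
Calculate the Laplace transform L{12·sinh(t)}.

L{sinh(ωt)} = ω/(s² - ω²), so L{sinh(t)} = 1/(s² - 1). Then L{12·sinh(t)} = 12·1/(s² - 1) = 12/(s² - 1)

Final answer: 12/(s² - 1)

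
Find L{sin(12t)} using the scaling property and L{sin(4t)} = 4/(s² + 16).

Using L{f(at)} = (1/a)F(s/a) with a=3: L{sin(12t)} = (1/3) · 4/((s/3)² + 16) = (1/3) · 4·9/(s² + 144) = 12/(s² + 144)

Final answer: 12/(s² + 144)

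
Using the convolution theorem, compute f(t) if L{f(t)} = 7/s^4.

7/s^4 = (7/s)·(1/s^3) = L{7}·L{t^2/2}. By convolution, f(t) = 7*t^2/2 = ∫₀ᵗ 7·τ^2/2 dτ = 7·t^3/6

Final answer: 7·t^3/6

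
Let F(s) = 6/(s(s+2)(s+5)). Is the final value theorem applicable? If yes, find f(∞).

Poles of sF(s) = 6/((s+2)(s+5)) are at s = -2 and s = -5, both in the left half-plane. Theorem applies. f(∞) = lim_{s→0} sF(s) = 6/(2·5) = 3/5

Final answer: 3/5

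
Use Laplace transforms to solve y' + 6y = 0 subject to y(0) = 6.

L{y'} + 6L{y} = 0. sY - 6 + 6Y = 0. Y(s+6) = 6. Y = 6/(s+6)

Final answer: y(t) = 6e^(-6t)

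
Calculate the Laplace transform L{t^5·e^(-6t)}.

L{t^n·e^(at)} = n!/(s-a)^(n+1), so L{t^5·e^(-6t)} = 120/(s+6)^6

Final answer: 120/(s+6)^6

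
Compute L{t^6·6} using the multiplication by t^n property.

L{6} = 6/s. d^1/ds^1[1/s] = -1/s². d^2/ds^2[1/s] = 2/s^3. d^3/ds^3[1/s] = -6/s^4. d^4/ds^4[1/s] = 24/s^5. d^5/ds^5[1/s] = -120/s^6. d^6/ds^6[1/s] = 720/s^7. So L{t^6} = (-1)^{6}·720/s^7 = 720/s^7. Then L{t^6·6} = 6·720/s^7 = 4320/s^7

Final answer: 4320/s^7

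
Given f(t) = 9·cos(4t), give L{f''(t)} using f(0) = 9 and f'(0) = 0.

F(s) = 9s/(s² + 16). L{f''(t)} = s²F(s) - sf(0) - f'(0) = 9s³/(s² + 16) - 9s = (9s³ - 9s(s² + 16))/(s² + 16) = -144s/(s² + 16)

Final answer: -144s/(s² + 16)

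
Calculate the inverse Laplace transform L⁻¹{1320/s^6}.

L⁻¹{n!/s^(n+1)} = t^n with n=5. So L⁻¹{120/s^6} = t^5, and L⁻¹{1320/s^6} = (1320/120)·t^5 = 11·t^5

Final answer: 11·t^5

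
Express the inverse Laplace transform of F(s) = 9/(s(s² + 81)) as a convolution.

9/(s(s² + 81)) = (1/s)·(9/(s² + 81)) = L{1}·L{sin(9t)}. So f(t) = 1*(sin(9t)) = ∫₀ᵗ sin(9τ) dτ

Final answer: ∫₀ᵗ sin(9τ) dτ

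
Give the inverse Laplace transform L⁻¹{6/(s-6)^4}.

L⁻¹{n!/(s-a)^(n+1)} = t^n·e^(at), so L⁻¹{6/(s-6)^4} = t^3·e^(6t)

Final answer: t^3·e^(6t)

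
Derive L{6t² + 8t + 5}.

L{6t² + 8t + 5} = 6·2/s³ + 8/s² + 5/s = 12/s³ + 8/s² + 5/s

Final answer: 12/s³ + 8/s² + 5/s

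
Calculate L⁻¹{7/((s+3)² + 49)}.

Form: b/((s-a)² + b²) → e^(at)sin(bt). With a=-3, b=7

Final answer: e^(-3t)·sin(7t)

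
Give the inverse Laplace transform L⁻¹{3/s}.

L⁻¹{c/s} = c, so L⁻¹{3/s} = 3

Final answer: 3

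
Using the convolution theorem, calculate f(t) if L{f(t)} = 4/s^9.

4/s^9 = (4/s)·(1/s^8) = L{4}·L{t^7/5040}. By convolution, f(t) = 4*t^7/5040 = ∫₀ᵗ 4·τ^7/5040 dτ = 4·t^8/40320

Final answer: 4·t^8/40320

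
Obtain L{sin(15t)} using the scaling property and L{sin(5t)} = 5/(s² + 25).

Using L{f(at)} = (1/a)F(s/a) with a=3: L{sin(15t)} = (1/3) · 5/((s/3)² + 25) = (1/3) · 5·9/(s² + 225) = 15/(s² + 225)

Final answer: 15/(s² + 225)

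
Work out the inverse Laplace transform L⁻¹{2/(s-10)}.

L⁻¹{1/(s-a)} = e^(at), so L⁻¹{1/(s-10)} = e^(10t), and L⁻¹{2/(s-10)} = 2·e^(10t)

Final answer: 2·e^(10t)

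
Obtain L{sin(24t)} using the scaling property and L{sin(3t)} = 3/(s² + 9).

Using L{f(at)} = (1/a)F(s/a) with a=8: L{sin(24t)} = (1/8) · 3/((s/8)² + 9) = (1/8) · 3·64/(s² + 576) = 24/(s² + 576)

Final answer: 24/(s² + 576)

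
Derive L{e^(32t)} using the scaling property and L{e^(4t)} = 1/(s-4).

Using L{f(at)} = (1/a)F(s/a) with a=8 and f(t) = e^(4t): L{e^(32t)} = (1/8) · 1/((s/8)-4) = (1/8) · 8/(s-32) = 1/(s-32)

Final answer: 1/(s-32)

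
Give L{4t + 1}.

L{4t + 1} = 4·L{t} + L{1} = 4/s² + 1/s

Final answer: 4/s² + 1/s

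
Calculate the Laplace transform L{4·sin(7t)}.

L{sin(ωt)} = ω/(s² + ω²), so L{sin(7t)} = 7/(s² + 49). Then L{4·sin(7t)} = 4·7/(s² + 49) = 28/(s² + 49)

Final answer: 28/(s² + 49)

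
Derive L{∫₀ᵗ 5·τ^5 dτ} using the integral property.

L{∫₀ᵗ f(τ)dτ} = F(s)/s with f(t) = 5t^5. F(s) = 600/s^6, so L{∫₀ᵗ 5·τ^5 dτ} = (600/s^6)/s = 600/s^7. (Check: ∫₀ᵗ 5·τ^5 dτ = 5t^6/6.)

Final answer: 600/s^7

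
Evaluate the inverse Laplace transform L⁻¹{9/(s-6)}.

L⁻¹{1/(s-a)} = e^(at), so L⁻¹{1/(s-6)} = e^(6t), and L⁻¹{9/(s-6)} = 9·e^(6t)

Final answer: 9·e^(6t)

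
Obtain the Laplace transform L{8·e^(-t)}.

L{e^(at)} = 1/(s-a), so L{e^(-t)} = 1/(s+1). Then L{8·e^(-t)} = 8/(s+1)

Final answer: 8/(s+1)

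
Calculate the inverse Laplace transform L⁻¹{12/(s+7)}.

L⁻¹{1/(s-a)} = e^(at), so L⁻¹{1/(s+7)} = e^(-7t), and L⁻¹{12/(s+7)} = 12·e^(-7t)

Final answer: 12·e^(-7t)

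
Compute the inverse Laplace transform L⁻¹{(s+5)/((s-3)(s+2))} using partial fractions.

Using partial fractions, f(t) = (8e^(3t) - 3e^(-2t))/5

Final answer: (8e^(3t) - 3e^(-2t))/5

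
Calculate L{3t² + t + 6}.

L{3t² + t + 6} = 3·2/s³ + 1/s² + 6/s = 6/s³ + 1/s² + 6/s

Final answer: 6/s³ + 1/s² + 6/s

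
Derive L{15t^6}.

L{t^n} = n!/s^(n+1). So L{15t^6} = 15·6!/s^7 = 10800/s^7

Final answer: 10800/s^7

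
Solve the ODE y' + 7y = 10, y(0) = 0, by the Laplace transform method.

sY + 7Y = 10/s. Y = 10/(s(s+7)). Partial fractions: Y = 10/7/s - 10/7/(s+7)

Final answer: y(t) = 10/7(1 - e^(-7t))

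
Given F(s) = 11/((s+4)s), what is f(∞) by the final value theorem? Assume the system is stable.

f(∞) = lim_{s→0} sF(s) = lim_{s→0} 11/(s+4) = 11/4

Final answer: 11/4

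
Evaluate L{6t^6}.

L{t^n} = n!/s^(n+1). So L{6t^6} = 6·6!/s^7 = 4320/s^7

Final answer: 4320/s^7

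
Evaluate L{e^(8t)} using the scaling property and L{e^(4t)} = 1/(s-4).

Using L{f(at)} = (1/a)F(s/a) with a=2 and f(t) = e^(4t): L{e^(8t)} = (1/2) · 1/((s/2)-4) = (1/2) · 2/(s-8) = 1/(s-8)

Final answer: 1/(s-8)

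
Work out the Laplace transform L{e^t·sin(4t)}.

L{e^(at)·sin(ωt)} = ω/((s-a)² + ω²), so L{e^t·sin(4t)} = 4/((s-1)² + 16)

Final answer: 4/((s-1)² + 16)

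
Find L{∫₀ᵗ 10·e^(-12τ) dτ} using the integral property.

L{∫₀ᵗ f(τ)dτ} = F(s)/s with F(s) = 10/(s+12), so L{∫₀ᵗ 10·e^(-12τ) dτ} = 10/(s(s+12))

Final answer: 10/(s(s+12))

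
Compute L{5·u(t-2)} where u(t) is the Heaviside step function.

L{u(t-a)} = e^(-as)/s. Here a=2, so L{u(t-2)} = e^(-2s)/s, and L{5·u(t-2)} = 5·e^(-2s)/s

Final answer: 5·e^(-2s)/s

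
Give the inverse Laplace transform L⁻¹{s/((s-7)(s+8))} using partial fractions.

Using partial fractions, f(t) = (7e^(7t) + 8e^(-8t))/15

Final answer: (7e^(7t) + 8e^(-8t))/15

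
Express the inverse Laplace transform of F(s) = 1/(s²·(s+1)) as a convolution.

1/(s²·(s+1)) = (1/s^2)·(1/(s+1)) = L{t}·L{e^(-t)}. So f(t) = t*e^(-t) = ∫₀ᵗ τ·e^(-(t-τ)) dτ

Final answer: ∫₀ᵗ τ·e^(-(t-τ)) dτ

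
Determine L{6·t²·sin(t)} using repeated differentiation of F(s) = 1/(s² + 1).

F(s) = 1/(s² + 1). F'(s) = -2s/(s² + 1)². F''(s) = -2(1 - 3s²)/(s² + 1)³ = (6s² - 2)/(s² + 1)³. So L{t²·sin(t)} = (-1)² F''(s) = (6s² - 2)/(s² + 1)³. Then L{6·t²·sin(t)} = 6·(6s² - 2)/(s² + 1)³ = (36s² - 12)/(s² + 1)³

Final answer: (36s² - 12)/(s² + 1)³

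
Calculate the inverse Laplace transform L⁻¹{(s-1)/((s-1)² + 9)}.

Using frequency shift, L⁻¹{(s-1)/((s-1)² + 9)} = e^t·cos(3t)

Final answer: e^t·cos(3t)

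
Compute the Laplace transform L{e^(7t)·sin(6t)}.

L{e^(at)·sin(ωt)} = ω/((s-a)² + ω²), so L{e^(7t)·sin(6t)} = 6/((s-7)² + 36)

Final answer: 6/((s-7)² + 36)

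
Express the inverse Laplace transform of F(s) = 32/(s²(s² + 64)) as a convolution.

32/(s²(s² + 64)) = (1/s²)·(32/(s² + 64)) = L{t}·L{4·sin(8t)}. So f(t) = t*(4·sin(8t)) = ∫₀ᵗ 4τ·sin(8(t-τ)) dτ

Final answer: ∫₀ᵗ 4τ·sin(8(t-τ)) dτ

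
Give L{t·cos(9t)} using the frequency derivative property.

L{cos(9t)} = s/(s² + 81). Derivative: d/ds[s/(s² + 81)] = [(s² + 81) - s·2s]/(s² + 81)² = (81 - s²)/(s² + 81)². So L{t·cos(9t)} = -F'(s) = (s² - 81)/(s² + 81)²

Final answer: (s² - 81)/(s² + 81)²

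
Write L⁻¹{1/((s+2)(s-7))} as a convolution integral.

1/((s+2)(s-7)) = (1/(s+2))·(1/(s-7)) = L{e^(-2t)}·L{e^(7t)}. So f(t) = e^(-2t)*e^(7t) = ∫₀ᵗ e^(-2τ)·e^(7(t-τ)) dτ

Final answer: ∫₀ᵗ e^(-2τ)·e^(7(t-τ)) dτ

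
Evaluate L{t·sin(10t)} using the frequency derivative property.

L{sin(10t)} = 10/(s² + 100). By L{t·f(t)} = -F'(s): -d/ds[10/(s² + 100)] = -(10)·(-2s)/(s² + 100)² = 20s/(s² + 100)²

Final answer: 20s/(s² + 100)²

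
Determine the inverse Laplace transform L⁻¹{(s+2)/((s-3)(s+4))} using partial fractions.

Using partial fractions, f(t) = (5e^(3t) + 2e^(-4t))/7

Final answer: (5e^(3t) + 2e^(-4t))/7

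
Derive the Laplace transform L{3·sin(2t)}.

L{sin(ωt)} = ω/(s² + ω²), so L{sin(2t)} = 2/(s² + 4). Then L{3·sin(2t)} = 3·2/(s² + 4) = 6/(s² + 4)

Final answer: 6/(s² + 4)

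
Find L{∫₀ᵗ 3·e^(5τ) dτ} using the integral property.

L{∫₀ᵗ f(τ)dτ} = F(s)/s with F(s) = 3/(s-5), so L{∫₀ᵗ 3·e^(5τ) dτ} = 3/(s(s-5))

Final answer: 3/(s(s-5))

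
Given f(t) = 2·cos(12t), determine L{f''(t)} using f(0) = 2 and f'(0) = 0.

F(s) = 2s/(s² + 144). L{f''(t)} = s²F(s) - sf(0) - f'(0) = 2s³/(s² + 144) - 2s = (2s³ - 2s(s² + 144))/(s² + 144) = -288s/(s² + 144)

Final answer: -288s/(s² + 144)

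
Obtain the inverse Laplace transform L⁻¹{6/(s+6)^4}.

L⁻¹{n!/(s-a)^(n+1)} = t^n·e^(at), so L⁻¹{6/(s+6)^4} = t^3·e^(-6t)

Final answer: t^3·e^(-6t)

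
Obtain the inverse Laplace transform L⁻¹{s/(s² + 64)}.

L⁻¹{s/(s² + 64)} = cos(8t)

Final answer: cos(8t)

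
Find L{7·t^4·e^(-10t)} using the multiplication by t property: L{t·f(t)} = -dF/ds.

Using L{t^n·e^(at)} = n!/(s-a)^(n+1), L{t^4·e^(-10t)} = 24/(s+10)^5, so L{7·t^4·e^(-10t)} = 7·24/(s+10)^5 = 168/(s+10)^5

Final answer: 168/(s+10)^5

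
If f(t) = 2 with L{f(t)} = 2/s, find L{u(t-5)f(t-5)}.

Time shift theorem: L{u(t-a)f(t-a)} = e^(-as)F(s). Here a=5, F(s) = 2/s, so L{u(t-5)f(t-5)} = e^(-5s)·2/s

Final answer: e^(-5s)·2/s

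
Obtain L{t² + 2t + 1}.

L{t² + 2t + 1} = 2/s³ + 2/s² + 1/s = 2/s³ + 2/s² + 1/s

Final answer: 2/s³ + 2/s² + 1/s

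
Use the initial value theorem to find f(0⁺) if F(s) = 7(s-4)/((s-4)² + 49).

f(0⁺) = lim_{s→∞} sF(s) = lim_{s→∞} 7s(s-4)/((s-4)² + 49) = 7

Final answer: 7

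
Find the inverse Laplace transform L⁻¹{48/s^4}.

L⁻¹{n!/s^(n+1)} = t^n with n=3. So L⁻¹{6/s^4} = t^3, and L⁻¹{48/s^4} = (48/6)·t^3 = 8·t^3

Final answer: 8·t^3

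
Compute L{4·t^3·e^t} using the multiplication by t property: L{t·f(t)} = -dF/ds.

Using L{t^n·e^(at)} = n!/(s-a)^(n+1), L{t^3·e^t} = 6/(s-1)^4, so L{4·t^3·e^t} = 4·6/(s-1)^4 = 24/(s-1)^4

Final answer: 24/(s-1)^4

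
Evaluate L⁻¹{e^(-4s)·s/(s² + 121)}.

L⁻¹{s/(s² + 121)} = cos(11t). By the time shift theorem, L⁻¹{e^(-as)F(s)} = u(t-a)f(t-a) with a=4, so L⁻¹{e^(-4s)·s/(s² + 121)} = u(t-4)·cos(11(t-4))

Final answer: u(t-4)·cos(11(t-4))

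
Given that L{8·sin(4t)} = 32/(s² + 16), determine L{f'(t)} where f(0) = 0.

L{f'(t)} = s·F(s) - f(0) = s·32/(s² + 16) - 0 = 32s/(s² + 16)

Final answer: 32s/(s² + 16)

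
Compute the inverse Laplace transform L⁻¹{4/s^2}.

L⁻¹{n!/s^(n+1)} = t^n with n=1. So L⁻¹{1/s^2} = t, and L⁻¹{4/s^2} = (4/1)·t = 4·t

Final answer: 4·t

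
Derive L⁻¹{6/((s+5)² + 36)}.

Form: b/((s-a)² + b²) → e^(at)sin(bt). With a=-5, b=6

Final answer: e^(-5t)·sin(6t)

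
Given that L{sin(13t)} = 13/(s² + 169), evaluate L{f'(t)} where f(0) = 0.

L{f'(t)} = s·F(s) - f(0) = s·13/(s² + 169) - 0 = 13s/(s² + 169)

Final answer: 13s/(s² + 169)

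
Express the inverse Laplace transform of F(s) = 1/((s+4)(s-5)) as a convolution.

1/((s+4)(s-5)) = (1/(s+4))·(1/(s-5)) = L{e^(-4t)}·L{e^(5t)}. So f(t) = e^(-4t)*e^(5t) = ∫₀ᵗ e^(-4τ)·e^(5(t-τ)) dτ

Final answer: ∫₀ᵗ e^(-4τ)·e^(5(t-τ)) dτ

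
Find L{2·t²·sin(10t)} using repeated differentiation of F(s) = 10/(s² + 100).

F(s) = 10/(s² + 100). F'(s) = -20s/(s² + 100)². F''(s) = -20(100 - 3s²)/(s² + 100)³ = (60s² - 2000)/(s² + 100)³. So L{t²·sin(10t)} = (-1)² F''(s) = (60s² - 2000)/(s² + 100)³. Then L{2·t²·sin(10t)} = 2·(60s² - 2000)/(s² + 100)³ = (120s² - 4000)/(s² + 100)³

Final answer: (120s² - 4000)/(s² + 100)³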